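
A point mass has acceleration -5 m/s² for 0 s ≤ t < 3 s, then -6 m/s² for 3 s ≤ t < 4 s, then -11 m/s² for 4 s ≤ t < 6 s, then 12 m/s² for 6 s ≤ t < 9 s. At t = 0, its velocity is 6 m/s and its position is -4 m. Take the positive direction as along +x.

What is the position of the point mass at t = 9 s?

-129.5 m

On each constant-a segment, Δv = aΔt and Δx = v₀Δt + ½aΔt²; chain segment to segment.
0–3 s: v starts 6 m/s; Δx = 6·3 + ½·-5·3² = -4.5 m; v ends -9 m/s.
3–4 s: v starts -9 m/s; Δx = -9·1 + ½·-6·1² = -12 m; v ends -15 m/s.
4–6 s: v starts -15 m/s; Δx = -15·2 + ½·-11·2² = -52 m; v ends -37 m/s.
6–9 s: v starts -37 m/s; Δx = -37·3 + ½·12·3² = -57 m; v ends -1 m/s.
x(9) = -4 + Σ Δx = -129.5 m.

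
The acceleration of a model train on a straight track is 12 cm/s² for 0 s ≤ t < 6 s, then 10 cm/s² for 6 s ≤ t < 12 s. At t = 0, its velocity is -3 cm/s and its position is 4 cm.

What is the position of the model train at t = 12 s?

On each constant-a segment, Δv = aΔt and Δx = v₀Δt + ½aΔt²; chain segment to segment.
0–6 s: v starts -3 cm/s; Δx = -3·6 + ½·12·6² = 198 cm; v ends 69 cm/s.
6–12 s: v starts 69 cm/s; Δx = 69·6 + ½·10·6² = 594 cm; v ends 129 cm/s.
x(12) = 4 + Σ Δx = 796 cm.

796 cm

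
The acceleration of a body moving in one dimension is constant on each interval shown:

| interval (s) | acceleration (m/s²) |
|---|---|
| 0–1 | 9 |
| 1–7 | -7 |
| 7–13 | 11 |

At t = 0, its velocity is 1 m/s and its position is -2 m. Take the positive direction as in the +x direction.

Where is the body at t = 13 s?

-56.5 m

On each constant-a segment, Δv = aΔt and Δx = v₀Δt + ½aΔt²; chain segment to segment.
0–1 s: v starts 1 m/s; Δx = 1·1 + ½·9·1² = 5.5 m; v ends 10 m/s.
1–7 s: v starts 10 m/s; Δx = 10·6 + ½·-7·6² = -66 m; v ends -32 m/s.
7–13 s: v starts -32 m/s; Δx = -32·6 + ½·11·6² = 6 m; v ends 34 m/s.
x(13) = -2 + Σ Δx = -56.5 m.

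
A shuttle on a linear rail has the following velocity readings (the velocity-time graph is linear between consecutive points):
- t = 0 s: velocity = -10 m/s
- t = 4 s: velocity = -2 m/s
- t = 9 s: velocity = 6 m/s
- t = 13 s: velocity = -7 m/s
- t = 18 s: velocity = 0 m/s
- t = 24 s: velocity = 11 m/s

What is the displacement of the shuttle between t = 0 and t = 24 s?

-0.5 m

Displacement is the signed area under the v-t curve.
0–4 s: ½(-10 + -2)(4) = -24 m
4–9 s: ½(-2 + 6)(5) = 10 m
9–13 s: ½(6 + -7)(4) = -2 m
13–18 s: ½(-7 + 0)(5) = -17.5 m
18–24 s: ½(0 + 11)(6) = 33 m
Net displacement = -0.5 m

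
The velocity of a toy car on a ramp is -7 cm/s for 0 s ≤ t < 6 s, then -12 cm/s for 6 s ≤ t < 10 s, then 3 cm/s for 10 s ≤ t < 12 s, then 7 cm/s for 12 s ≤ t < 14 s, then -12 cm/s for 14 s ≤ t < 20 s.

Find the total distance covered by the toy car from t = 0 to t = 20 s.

182 cm

Total distance travelled is ∫|v| dt — sum the magnitudes of each area piece.
0–6 s: |-7| × 6 = 42 cm
6–10 s: |-12| × 4 = 48 cm
10–12 s: |3| × 2 = 6 cm
12–14 s: |7| × 2 = 14 cm
14–20 s: |-12| × 6 = 72 cm
Total distance = 182 cm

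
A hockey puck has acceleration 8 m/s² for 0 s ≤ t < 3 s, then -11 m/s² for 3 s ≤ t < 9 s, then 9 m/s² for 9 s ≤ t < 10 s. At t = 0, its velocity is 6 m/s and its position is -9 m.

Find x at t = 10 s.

-4.5 m

On each constant-a segment, Δv = aΔt and Δx = v₀Δt + ½aΔt²; chain segment to segment.
0–3 s: v starts 6 m/s; Δx = 6·3 + ½·8·3² = 54 m; v ends 30 m/s.
3–9 s: v starts 30 m/s; Δx = 30·6 + ½·-11·6² = -18 m; v ends -36 m/s.
9–10 s: v starts -36 m/s; Δx = -36·1 + ½·9·1² = -31.5 m; v ends -27 m/s.
x(10) = -9 + Σ Δx = -4.5 m.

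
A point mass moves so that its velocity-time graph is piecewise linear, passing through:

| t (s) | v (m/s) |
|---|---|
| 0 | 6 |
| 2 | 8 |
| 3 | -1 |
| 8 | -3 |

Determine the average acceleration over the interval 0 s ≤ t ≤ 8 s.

Average acceleration = Δv/Δt = (-3 − 6)/(8 − 0) = -1.125 m/s².

-1.125 m/s²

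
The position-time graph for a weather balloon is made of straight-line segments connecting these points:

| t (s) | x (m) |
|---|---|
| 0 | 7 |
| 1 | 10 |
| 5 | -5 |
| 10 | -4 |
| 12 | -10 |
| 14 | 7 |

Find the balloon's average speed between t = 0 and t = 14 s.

Average speed = (total path length)/(elapsed time); on a piecewise-linear x-t graph the path length is Σ|Δx|.
0–1 s: |Δx| = |10 − 7| = 3 m
1–5 s: |Δx| = |-5 − 10| = 15 m
5–10 s: |Δx| = |-4 − -5| = 1 m
10–12 s: |Δx| = |-10 − -4| = 6 m
12–14 s: |Δx| = |7 − -10| = 17 m
Total path = 42 m; average speed = 42/14 = 3 m/s.

3 m/s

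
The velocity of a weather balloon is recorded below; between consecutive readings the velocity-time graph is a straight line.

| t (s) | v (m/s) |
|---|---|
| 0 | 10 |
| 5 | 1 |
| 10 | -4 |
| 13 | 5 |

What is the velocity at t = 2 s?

On 0–5 s the graph is linear from 10 to 1 m/s: v(2) = 10 + (1 − 10)·(2 − 0)/(5 − 0) = 6.4 m/s.

6.4 m/s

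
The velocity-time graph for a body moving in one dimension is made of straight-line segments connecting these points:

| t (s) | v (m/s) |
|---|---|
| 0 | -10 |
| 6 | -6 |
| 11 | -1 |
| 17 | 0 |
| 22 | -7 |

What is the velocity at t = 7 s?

-5 m/s

On 6–11 s the graph is linear from -6 to -1 m/s: v(7) = -6 + (-1 − -6)·(7 − 6)/(11 − 6) = -5 m/s.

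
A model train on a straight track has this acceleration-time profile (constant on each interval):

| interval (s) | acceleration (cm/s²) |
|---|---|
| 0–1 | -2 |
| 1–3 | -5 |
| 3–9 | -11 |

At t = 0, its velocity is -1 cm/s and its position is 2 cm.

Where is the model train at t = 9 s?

On each constant-a segment, Δv = aΔt and Δx = v₀Δt + ½aΔt²; chain segment to segment.
0–1 s: v starts -1 cm/s; Δx = -1·1 + ½·-2·1² = -2 cm; v ends -3 cm/s.
1–3 s: v starts -3 cm/s; Δx = -3·2 + ½·-5·2² = -16 cm; v ends -13 cm/s.
3–9 s: v starts -13 cm/s; Δx = -13·6 + ½·-11·6² = -276 cm; v ends -79 cm/s.
x(9) = 2 + Σ Δx = -292 cm.

-292 cm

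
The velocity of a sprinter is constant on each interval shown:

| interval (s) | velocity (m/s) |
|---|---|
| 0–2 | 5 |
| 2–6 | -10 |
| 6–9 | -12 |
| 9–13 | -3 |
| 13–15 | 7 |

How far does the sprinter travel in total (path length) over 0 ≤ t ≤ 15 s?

Distance (not displacement) is the total path length: add the absolute areas under v-t.
0–2 s: |5| × 2 = 10 m
2–6 s: |-10| × 4 = 40 m
6–9 s: |-12| × 3 = 36 m
9–13 s: |-3| × 4 = 12 m
13–15 s: |7| × 2 = 14 m
Total distance = 112 m

112 m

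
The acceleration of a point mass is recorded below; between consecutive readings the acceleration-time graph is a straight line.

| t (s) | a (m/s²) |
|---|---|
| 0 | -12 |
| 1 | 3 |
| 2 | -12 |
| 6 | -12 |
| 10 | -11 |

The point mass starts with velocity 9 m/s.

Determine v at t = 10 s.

-94 m/s

Δv equals the area under the a-t graph; then v = v₀ + Δv.
0–1 s: ½(-12 + 3)(1) = -4.5 m/s
1–2 s: ½(3 + -12)(1) = -4.5 m/s
2–6 s: -12 × 4 = -48 m/s
6–10 s: ½(-12 + -11)(4) = -46 m/s
Δv = -103 m/s, so v(10) = 9 + (-103) = -94 m/s.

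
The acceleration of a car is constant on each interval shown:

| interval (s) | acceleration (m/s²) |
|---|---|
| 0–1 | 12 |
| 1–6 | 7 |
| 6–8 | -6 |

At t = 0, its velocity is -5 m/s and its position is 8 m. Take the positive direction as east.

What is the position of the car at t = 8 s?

203.5 m

On each constant-a segment, Δv = aΔt and Δx = v₀Δt + ½aΔt²; chain segment to segment.
0–1 s: v starts -5 m/s; Δx = -5·1 + ½·12·1² = 1 m; v ends 7 m/s.
1–6 s: v starts 7 m/s; Δx = 7·5 + ½·7·5² = 122.5 m; v ends 42 m/s.
6–8 s: v starts 42 m/s; Δx = 42·2 + ½·-6·2² = 72 m; v ends 30 m/s.
x(8) = 8 + Σ Δx = 203.5 m.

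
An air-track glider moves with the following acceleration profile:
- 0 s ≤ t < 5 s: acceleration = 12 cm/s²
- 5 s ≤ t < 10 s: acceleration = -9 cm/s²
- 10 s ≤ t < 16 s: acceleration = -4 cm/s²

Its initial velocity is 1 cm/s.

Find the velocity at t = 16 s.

-8 cm/s

Δv equals the area under the a-t graph; then v = v₀ + Δv.
0–5 s: 12 × 5 = 60 cm/s
5–10 s: -9 × 5 = -45 cm/s
10–16 s: -4 × 6 = -24 cm/s
Δv = -9 cm/s, so v(16) = 1 + (-9) = -8 cm/s.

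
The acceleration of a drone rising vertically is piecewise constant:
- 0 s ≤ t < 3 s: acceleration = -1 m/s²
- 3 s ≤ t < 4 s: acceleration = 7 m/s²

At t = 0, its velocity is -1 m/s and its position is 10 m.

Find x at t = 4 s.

On each constant-a segment, Δv = aΔt and Δx = v₀Δt + ½aΔt²; chain segment to segment.
0–3 s: v starts -1 m/s; Δx = -1·3 + ½·-1·3² = -7.5 m; v ends -4 m/s.
3–4 s: v starts -4 m/s; Δx = -4·1 + ½·7·1² = -0.5 m; v ends 3 m/s.
x(4) = 10 + Σ Δx = 2 m.

2 m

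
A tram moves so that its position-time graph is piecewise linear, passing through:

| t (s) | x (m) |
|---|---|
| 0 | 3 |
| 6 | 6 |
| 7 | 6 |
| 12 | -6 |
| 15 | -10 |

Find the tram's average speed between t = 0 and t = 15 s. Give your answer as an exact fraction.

19/15 m/s

Average speed = (total path length)/(elapsed time); on a piecewise-linear x-t graph the path length is Σ|Δx|.
0–6 s: |Δx| = |6 − 3| = 3 m
6–7 s: |Δx| = |6 − 6| = 0 m
7–12 s: |Δx| = |-6 − 6| = 12 m
12–15 s: |Δx| = |-10 − -6| = 4 m
Total path = 19 m; average speed = 19/15 = 19/15 m/s.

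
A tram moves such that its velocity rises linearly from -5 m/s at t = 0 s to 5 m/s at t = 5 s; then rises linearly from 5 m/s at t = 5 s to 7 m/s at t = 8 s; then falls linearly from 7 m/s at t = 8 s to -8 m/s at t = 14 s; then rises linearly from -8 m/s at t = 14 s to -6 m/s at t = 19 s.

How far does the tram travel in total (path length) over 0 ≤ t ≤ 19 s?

Distance (not displacement) is the total path length: add the absolute areas under v-t.
0–5 s: v = 0 at t = 2.5 s; triangle areas 6.25 + 6.25 = 12.5 m
5–8 s: |½(5 + 7)(3)| = 18 m
8–14 s: v = 0 at t = 10.8 s; triangle areas 9.8 + 12.8 = 22.6 m
14–19 s: |½(-8 + -6)(5)| = 35 m
Total distance = 88.1 m

88.1 m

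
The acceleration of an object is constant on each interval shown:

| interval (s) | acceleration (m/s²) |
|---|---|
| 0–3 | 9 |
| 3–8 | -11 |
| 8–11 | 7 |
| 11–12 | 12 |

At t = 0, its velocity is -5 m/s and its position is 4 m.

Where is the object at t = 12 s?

-71.5 m

On each constant-a segment, Δv = aΔt and Δx = v₀Δt + ½aΔt²; chain segment to segment.
0–3 s: v starts -5 m/s; Δx = -5·3 + ½·9·3² = 25.5 m; v ends 22 m/s.
3–8 s: v starts 22 m/s; Δx = 22·5 + ½·-11·5² = -27.5 m; v ends -33 m/s.
8–11 s: v starts -33 m/s; Δx = -33·3 + ½·7·3² = -67.5 m; v ends -12 m/s.
11–12 s: v starts -12 m/s; Δx = -12·1 + ½·12·1² = -6 m; v ends 0 m/s.
x(12) = 4 + Σ Δx = -71.5 m.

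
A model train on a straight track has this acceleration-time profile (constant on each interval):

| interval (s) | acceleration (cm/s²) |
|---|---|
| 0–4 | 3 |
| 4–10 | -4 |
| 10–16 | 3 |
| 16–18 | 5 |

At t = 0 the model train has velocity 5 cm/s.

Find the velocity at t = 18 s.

21 cm/s

Δv equals the area under the a-t graph; then v = v₀ + Δv.
0–4 s: 3 × 4 = 12 cm/s
4–10 s: -4 × 6 = -24 cm/s
10–16 s: 3 × 6 = 18 cm/s
16–18 s: 5 × 2 = 10 cm/s
Δv = 16 cm/s, so v(18) = 5 + (16) = 21 cm/s.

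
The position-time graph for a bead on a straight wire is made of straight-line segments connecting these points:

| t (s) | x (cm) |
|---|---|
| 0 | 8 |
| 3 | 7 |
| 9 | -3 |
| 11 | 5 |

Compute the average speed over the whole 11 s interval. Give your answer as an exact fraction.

Average speed = (total path length)/(elapsed time); on a piecewise-linear x-t graph the path length is Σ|Δx|.
0–3 s: |Δx| = |7 − 8| = 1 cm
3–9 s: |Δx| = |-3 − 7| = 10 cm
9–11 s: |Δx| = |5 − -3| = 8 cm
Total path = 19 cm; average speed = 19/11 = 19/11 cm/s.

19/11 cm/s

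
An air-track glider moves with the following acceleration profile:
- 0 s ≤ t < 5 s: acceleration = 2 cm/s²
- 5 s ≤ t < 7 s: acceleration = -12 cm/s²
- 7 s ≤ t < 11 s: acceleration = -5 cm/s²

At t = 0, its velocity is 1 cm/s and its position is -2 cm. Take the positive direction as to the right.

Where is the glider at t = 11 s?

-66 cm

On each constant-a segment, Δv = aΔt and Δx = v₀Δt + ½aΔt²; chain segment to segment.
0–5 s: v starts 1 cm/s; Δx = 1·5 + ½·2·5² = 30 cm; v ends 11 cm/s.
5–7 s: v starts 11 cm/s; Δx = 11·2 + ½·-12·2² = -2 cm; v ends -13 cm/s.
7–11 s: v starts -13 cm/s; Δx = -13·4 + ½·-5·4² = -92 cm; v ends -33 cm/s.
x(11) = -2 + Σ Δx = -66 cm.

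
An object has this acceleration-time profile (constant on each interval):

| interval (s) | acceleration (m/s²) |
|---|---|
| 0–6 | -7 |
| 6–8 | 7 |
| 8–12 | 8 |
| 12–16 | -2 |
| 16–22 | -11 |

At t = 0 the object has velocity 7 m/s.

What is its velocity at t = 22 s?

Δv equals the area under the a-t graph; then v = v₀ + Δv.
0–6 s: -7 × 6 = -42 m/s
6–8 s: 7 × 2 = 14 m/s
8–12 s: 8 × 4 = 32 m/s
12–16 s: -2 × 4 = -8 m/s
16–22 s: -11 × 6 = -66 m/s
Δv = -70 m/s, so v(22) = 7 + (-70) = -63 m/s.

-63 m/s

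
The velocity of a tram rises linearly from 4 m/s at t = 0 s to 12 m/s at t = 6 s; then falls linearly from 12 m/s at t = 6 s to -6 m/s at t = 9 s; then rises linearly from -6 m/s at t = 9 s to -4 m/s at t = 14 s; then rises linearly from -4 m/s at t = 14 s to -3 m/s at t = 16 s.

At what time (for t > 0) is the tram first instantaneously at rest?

t = 8 s

v changes sign on 6–9 s (from 12 to -6); the graph is linear there, so v = 0 at t = 6 + (-12)·(9 − 6)/(-6 − 12) = 8 s.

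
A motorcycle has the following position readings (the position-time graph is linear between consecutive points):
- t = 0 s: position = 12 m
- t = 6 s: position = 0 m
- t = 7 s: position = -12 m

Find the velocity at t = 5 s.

Velocity is the slope of the x-t graph on 0–6 s: (0 − 12)/(6 − 0) = -2 m/s.

-2 m/s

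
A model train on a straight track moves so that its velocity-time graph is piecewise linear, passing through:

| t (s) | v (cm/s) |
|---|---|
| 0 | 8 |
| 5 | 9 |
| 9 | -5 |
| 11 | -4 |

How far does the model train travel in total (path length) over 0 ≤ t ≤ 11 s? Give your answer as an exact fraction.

933/14 cm

Total distance travelled is ∫|v| dt — sum the magnitudes of each area piece.
0–5 s: |½(8 + 9)(5)| = 42.5 cm
5–9 s: v = 0 at t = 53/7 s; triangle areas 81/7 + 25/7 = 106/7 cm
9–11 s: |½(-5 + -4)(2)| = 9 cm
Total distance = 933/14 cm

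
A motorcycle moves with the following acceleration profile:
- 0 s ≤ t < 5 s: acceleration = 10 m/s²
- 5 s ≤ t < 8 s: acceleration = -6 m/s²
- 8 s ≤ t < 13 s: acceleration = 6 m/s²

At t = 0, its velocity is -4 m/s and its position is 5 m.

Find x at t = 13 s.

436 m

On each constant-a segment, Δv = aΔt and Δx = v₀Δt + ½aΔt²; chain segment to segment.
0–5 s: v starts -4 m/s; Δx = -4·5 + ½·10·5² = 105 m; v ends 46 m/s.
5–8 s: v starts 46 m/s; Δx = 46·3 + ½·-6·3² = 111 m; v ends 28 m/s.
8–13 s: v starts 28 m/s; Δx = 28·5 + ½·6·5² = 215 m; v ends 58 m/s.
x(13) = 5 + Σ Δx = 436 m.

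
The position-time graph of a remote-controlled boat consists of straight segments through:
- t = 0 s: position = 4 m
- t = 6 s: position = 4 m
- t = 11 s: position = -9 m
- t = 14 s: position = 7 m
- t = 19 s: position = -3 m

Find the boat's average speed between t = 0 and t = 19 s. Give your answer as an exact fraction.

39/19 m/s

Average speed = (total path length)/(elapsed time); on a piecewise-linear x-t graph the path length is Σ|Δx|.
0–6 s: |Δx| = |4 − 4| = 0 m
6–11 s: |Δx| = |-9 − 4| = 13 m
11–14 s: |Δx| = |7 − -9| = 16 m
14–19 s: |Δx| = |-3 − 7| = 10 m
Total path = 39 m; average speed = 39/19 = 39/19 m/s.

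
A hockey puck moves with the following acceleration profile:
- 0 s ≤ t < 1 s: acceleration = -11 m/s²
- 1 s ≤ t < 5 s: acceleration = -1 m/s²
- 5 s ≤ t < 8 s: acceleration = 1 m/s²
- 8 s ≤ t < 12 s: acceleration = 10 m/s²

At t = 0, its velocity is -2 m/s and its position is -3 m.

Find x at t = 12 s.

On each constant-a segment, Δv = aΔt and Δx = v₀Δt + ½aΔt²; chain segment to segment.
0–1 s: v starts -2 m/s; Δx = -2·1 + ½·-11·1² = -7.5 m; v ends -13 m/s.
1–5 s: v starts -13 m/s; Δx = -13·4 + ½·-1·4² = -60 m; v ends -17 m/s.
5–8 s: v starts -17 m/s; Δx = -17·3 + ½·1·3² = -46.5 m; v ends -14 m/s.
8–12 s: v starts -14 m/s; Δx = -14·4 + ½·10·4² = 24 m; v ends 26 m/s.
x(12) = -3 + Σ Δx = -93 m.

-93 m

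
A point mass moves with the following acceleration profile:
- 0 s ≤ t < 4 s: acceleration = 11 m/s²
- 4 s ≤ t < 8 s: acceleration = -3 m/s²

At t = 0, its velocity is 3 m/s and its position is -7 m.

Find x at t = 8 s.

On each constant-a segment, Δv = aΔt and Δx = v₀Δt + ½aΔt²; chain segment to segment.
0–4 s: v starts 3 m/s; Δx = 3·4 + ½·11·4² = 100 m; v ends 47 m/s.
4–8 s: v starts 47 m/s; Δx = 47·4 + ½·-3·4² = 164 m; v ends 35 m/s.
x(8) = -7 + Σ Δx = 257 m.

257 m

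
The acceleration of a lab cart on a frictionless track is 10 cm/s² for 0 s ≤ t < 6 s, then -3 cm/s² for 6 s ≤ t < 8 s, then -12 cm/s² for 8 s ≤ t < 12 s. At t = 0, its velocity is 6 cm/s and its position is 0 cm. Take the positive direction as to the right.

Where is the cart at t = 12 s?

486 cm

On each constant-a segment, Δv = aΔt and Δx = v₀Δt + ½aΔt²; chain segment to segment.
0–6 s: v starts 6 cm/s; Δx = 6·6 + ½·10·6² = 216 cm; v ends 66 cm/s.
6–8 s: v starts 66 cm/s; Δx = 66·2 + ½·-3·2² = 126 cm; v ends 60 cm/s.
8–12 s: v starts 60 cm/s; Δx = 60·4 + ½·-12·4² = 144 cm; v ends 12 cm/s.
x(12) = 0 + Σ Δx = 486 cm.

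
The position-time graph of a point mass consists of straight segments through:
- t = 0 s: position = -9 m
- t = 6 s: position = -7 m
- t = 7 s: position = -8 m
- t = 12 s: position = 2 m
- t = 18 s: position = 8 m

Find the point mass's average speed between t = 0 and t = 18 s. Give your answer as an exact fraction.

Average speed = (total path length)/(elapsed time); on a piecewise-linear x-t graph the path length is Σ|Δx|.
0–6 s: |Δx| = |-7 − -9| = 2 m
6–7 s: |Δx| = |-8 − -7| = 1 m
7–12 s: |Δx| = |2 − -8| = 10 m
12–18 s: |Δx| = |8 − 2| = 6 m
Total path = 19 m; average speed = 19/18 = 19/18 m/s.

19/18 m/s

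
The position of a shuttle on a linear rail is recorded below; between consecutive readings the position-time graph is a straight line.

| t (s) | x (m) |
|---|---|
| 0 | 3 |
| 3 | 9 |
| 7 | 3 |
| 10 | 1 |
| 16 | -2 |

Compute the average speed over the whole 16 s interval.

Average speed = (total path length)/(elapsed time); on a piecewise-linear x-t graph the path length is Σ|Δx|.
0–3 s: |Δx| = |9 − 3| = 6 m
3–7 s: |Δx| = |3 − 9| = 6 m
7–10 s: |Δx| = |1 − 3| = 2 m
10–16 s: |Δx| = |-2 − 1| = 3 m
Total path = 17 m; average speed = 17/16 = 1.0625 m/s.

1.0625 m/s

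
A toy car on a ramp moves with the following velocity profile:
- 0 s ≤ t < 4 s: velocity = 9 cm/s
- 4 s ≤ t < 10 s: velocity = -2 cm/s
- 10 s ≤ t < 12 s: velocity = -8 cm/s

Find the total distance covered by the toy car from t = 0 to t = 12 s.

64 cm

Total distance travelled is ∫|v| dt — sum the magnitudes of each area piece.
0–4 s: |9| × 4 = 36 cm
4–10 s: |-2| × 6 = 12 cm
10–12 s: |-8| × 2 = 16 cm
Total distance = 64 cm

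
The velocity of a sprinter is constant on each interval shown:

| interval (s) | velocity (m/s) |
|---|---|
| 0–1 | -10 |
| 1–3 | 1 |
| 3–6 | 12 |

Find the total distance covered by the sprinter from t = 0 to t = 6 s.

Total distance travelled is ∫|v| dt — sum the magnitudes of each area piece.
0–1 s: |-10| × 1 = 10 m
1–3 s: |1| × 2 = 2 m
3–6 s: |12| × 3 = 36 m
Total distance = 48 m

48 m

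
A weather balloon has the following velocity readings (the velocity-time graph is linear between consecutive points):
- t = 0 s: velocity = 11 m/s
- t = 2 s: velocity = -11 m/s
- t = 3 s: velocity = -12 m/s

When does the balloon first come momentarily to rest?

v changes sign on 0–2 s (from 11 to -11); the graph is linear there, so v = 0 at t = 0 + (-11)·(2 − 0)/(-11 − 11) = 1 s.

t = 1 s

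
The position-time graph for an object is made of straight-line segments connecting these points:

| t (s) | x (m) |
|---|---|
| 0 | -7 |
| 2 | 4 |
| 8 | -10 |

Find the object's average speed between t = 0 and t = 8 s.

3.125 m/s

Average speed = (total path length)/(elapsed time); on a piecewise-linear x-t graph the path length is Σ|Δx|.
0–2 s: |Δx| = |4 − -7| = 11 m
2–8 s: |Δx| = |-10 − 4| = 14 m
Total path = 25 m; average speed = 25/8 = 3.125 m/s.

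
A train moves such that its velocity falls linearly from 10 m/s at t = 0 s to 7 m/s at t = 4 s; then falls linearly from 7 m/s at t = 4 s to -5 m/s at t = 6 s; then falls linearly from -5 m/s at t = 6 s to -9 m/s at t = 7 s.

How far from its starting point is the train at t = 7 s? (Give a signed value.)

29 m

Displacement is the signed area under the v-t curve.
0–4 s: ½(10 + 7)(4) = 34 m
4–6 s: ½(7 + -5)(2) = 2 m
6–7 s: ½(-5 + -9)(1) = -7 m
Net displacement = 29 m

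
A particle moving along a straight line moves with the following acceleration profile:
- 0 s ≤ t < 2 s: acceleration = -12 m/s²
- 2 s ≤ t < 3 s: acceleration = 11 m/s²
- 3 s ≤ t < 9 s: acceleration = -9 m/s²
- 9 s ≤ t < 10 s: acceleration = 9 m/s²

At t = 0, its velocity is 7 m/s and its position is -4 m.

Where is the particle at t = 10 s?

-279 m

On each constant-a segment, Δv = aΔt and Δx = v₀Δt + ½aΔt²; chain segment to segment.
0–2 s: v starts 7 m/s; Δx = 7·2 + ½·-12·2² = -10 m; v ends -17 m/s.
2–3 s: v starts -17 m/s; Δx = -17·1 + ½·11·1² = -11.5 m; v ends -6 m/s.
3–9 s: v starts -6 m/s; Δx = -6·6 + ½·-9·6² = -198 m; v ends -60 m/s.
9–10 s: v starts -60 m/s; Δx = -60·1 + ½·9·1² = -55.5 m; v ends -51 m/s.
x(10) = -4 + Σ Δx = -279 m.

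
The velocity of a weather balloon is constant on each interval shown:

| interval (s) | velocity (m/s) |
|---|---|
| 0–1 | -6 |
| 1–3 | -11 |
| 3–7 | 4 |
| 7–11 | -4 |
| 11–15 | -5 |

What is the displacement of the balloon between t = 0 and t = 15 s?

Displacement is the signed area under the v-t curve.
0–1 s: -6 × 1 = -6 m
1–3 s: -11 × 2 = -22 m
3–7 s: 4 × 4 = 16 m
7–11 s: -4 × 4 = -16 m
11–15 s: -5 × 4 = -20 m
Net displacement = -48 m

-48 m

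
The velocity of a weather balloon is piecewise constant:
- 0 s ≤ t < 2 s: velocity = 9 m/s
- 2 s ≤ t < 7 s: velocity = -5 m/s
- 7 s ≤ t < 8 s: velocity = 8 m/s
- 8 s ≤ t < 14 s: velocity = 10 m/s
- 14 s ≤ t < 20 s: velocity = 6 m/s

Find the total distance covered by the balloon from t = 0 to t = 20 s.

147 m

Distance (not displacement) is the total path length: add the absolute areas under v-t.
0–2 s: |9| × 2 = 18 m
2–7 s: |-5| × 5 = 25 m
7–8 s: |8| × 1 = 8 m
8–14 s: |10| × 6 = 60 m
14–20 s: |6| × 6 = 36 m
Total distance = 147 m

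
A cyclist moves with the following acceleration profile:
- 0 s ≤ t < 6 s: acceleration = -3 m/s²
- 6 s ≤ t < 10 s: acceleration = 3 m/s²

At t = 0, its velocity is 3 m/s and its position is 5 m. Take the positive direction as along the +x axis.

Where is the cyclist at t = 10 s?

On each constant-a segment, Δv = aΔt and Δx = v₀Δt + ½aΔt²; chain segment to segment.
0–6 s: v starts 3 m/s; Δx = 3·6 + ½·-3·6² = -36 m; v ends -15 m/s.
6–10 s: v starts -15 m/s; Δx = -15·4 + ½·3·4² = -36 m; v ends -3 m/s.
x(10) = 5 + Σ Δx = -67 m.

-67 m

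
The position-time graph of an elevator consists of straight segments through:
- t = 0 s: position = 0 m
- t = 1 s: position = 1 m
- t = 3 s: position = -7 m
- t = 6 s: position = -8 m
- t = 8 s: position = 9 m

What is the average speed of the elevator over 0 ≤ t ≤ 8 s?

Average speed = (total path length)/(elapsed time); on a piecewise-linear x-t graph the path length is Σ|Δx|.
0–1 s: |Δx| = |1 − 0| = 1 m
1–3 s: |Δx| = |-7 − 1| = 8 m
3–6 s: |Δx| = |-8 − -7| = 1 m
6–8 s: |Δx| = |9 − -8| = 17 m
Total path = 27 m; average speed = 27/8 = 3.375 m/s.

3.375 m/s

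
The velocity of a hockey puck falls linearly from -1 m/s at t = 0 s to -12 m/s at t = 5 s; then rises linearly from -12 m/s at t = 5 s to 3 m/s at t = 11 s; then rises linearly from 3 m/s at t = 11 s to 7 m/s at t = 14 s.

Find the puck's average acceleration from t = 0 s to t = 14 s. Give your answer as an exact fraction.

Average acceleration = Δv/Δt = (7 − -1)/(14 − 0) = 4/7 m/s².

4/7 m/s²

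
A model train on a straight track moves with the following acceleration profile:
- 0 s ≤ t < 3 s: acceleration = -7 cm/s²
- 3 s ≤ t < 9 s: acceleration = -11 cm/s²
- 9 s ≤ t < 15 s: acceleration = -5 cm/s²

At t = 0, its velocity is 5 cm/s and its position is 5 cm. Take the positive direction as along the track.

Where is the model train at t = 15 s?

-887.5 cm

On each constant-a segment, Δv = aΔt and Δx = v₀Δt + ½aΔt²; chain segment to segment.
0–3 s: v starts 5 cm/s; Δx = 5·3 + ½·-7·3² = -16.5 cm; v ends -16 cm/s.
3–9 s: v starts -16 cm/s; Δx = -16·6 + ½·-11·6² = -294 cm; v ends -82 cm/s.
9–15 s: v starts -82 cm/s; Δx = -82·6 + ½·-5·6² = -582 cm; v ends -112 cm/s.
x(15) = 5 + Σ Δx = -887.5 cm.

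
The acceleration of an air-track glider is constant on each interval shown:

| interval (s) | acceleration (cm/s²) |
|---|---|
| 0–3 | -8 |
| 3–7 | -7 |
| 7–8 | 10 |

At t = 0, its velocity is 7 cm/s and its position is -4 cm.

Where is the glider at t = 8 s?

On each constant-a segment, Δv = aΔt and Δx = v₀Δt + ½aΔt²; chain segment to segment.
0–3 s: v starts 7 cm/s; Δx = 7·3 + ½·-8·3² = -15 cm; v ends -17 cm/s.
3–7 s: v starts -17 cm/s; Δx = -17·4 + ½·-7·4² = -124 cm; v ends -45 cm/s.
7–8 s: v starts -45 cm/s; Δx = -45·1 + ½·10·1² = -40 cm; v ends -35 cm/s.
x(8) = -4 + Σ Δx = -183 cm.

-183 cm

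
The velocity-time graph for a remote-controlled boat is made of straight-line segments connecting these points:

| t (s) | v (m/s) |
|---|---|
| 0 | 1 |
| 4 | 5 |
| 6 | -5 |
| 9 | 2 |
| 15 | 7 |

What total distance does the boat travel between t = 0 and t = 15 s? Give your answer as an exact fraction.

Total distance travelled is ∫|v| dt — sum the magnitudes of each area piece.
0–4 s: |½(1 + 5)(4)| = 12 m
4–6 s: v = 0 at t = 5 s; triangle areas 2.5 + 2.5 = 5 m
6–9 s: v = 0 at t = 57/7 s; triangle areas 75/14 + 6/7 = 87/14 m
9–15 s: |½(2 + 7)(6)| = 27 m
Total distance = 703/14 m

703/14 m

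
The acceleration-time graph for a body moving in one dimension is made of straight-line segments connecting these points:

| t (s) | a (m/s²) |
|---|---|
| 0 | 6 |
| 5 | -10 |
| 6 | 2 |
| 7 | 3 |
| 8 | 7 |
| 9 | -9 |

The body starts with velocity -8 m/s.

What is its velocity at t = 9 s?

Δv equals the area under the a-t graph; then v = v₀ + Δv.
0–5 s: ½(6 + -10)(5) = -10 m/s
5–6 s: ½(-10 + 2)(1) = -4 m/s
6–7 s: ½(2 + 3)(1) = 2.5 m/s
7–8 s: ½(3 + 7)(1) = 5 m/s
8–9 s: ½(7 + -9)(1) = -1 m/s
Δv = -7.5 m/s, so v(9) = -8 + (-7.5) = -15.5 m/s.

-15.5 m/s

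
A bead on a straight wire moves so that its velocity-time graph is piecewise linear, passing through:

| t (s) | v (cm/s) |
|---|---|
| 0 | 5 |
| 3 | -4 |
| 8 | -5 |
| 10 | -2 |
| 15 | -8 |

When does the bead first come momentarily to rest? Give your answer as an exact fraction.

v changes sign on 0–3 s (from 5 to -4); the graph is linear there, so v = 0 at t = 0 + (-5)·(3 − 0)/(-4 − 5) = 5/3 s.

t = 5/3 s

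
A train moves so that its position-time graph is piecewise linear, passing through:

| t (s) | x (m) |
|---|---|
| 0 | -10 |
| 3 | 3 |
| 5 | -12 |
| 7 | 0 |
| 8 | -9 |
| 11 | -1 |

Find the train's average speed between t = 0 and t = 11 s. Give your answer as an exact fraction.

57/11 m/s

Average speed = (total path length)/(elapsed time); on a piecewise-linear x-t graph the path length is Σ|Δx|.
0–3 s: |Δx| = |3 − -10| = 13 m
3–5 s: |Δx| = |-12 − 3| = 15 m
5–7 s: |Δx| = |0 − -12| = 12 m
7–8 s: |Δx| = |-9 − 0| = 9 m
8–11 s: |Δx| = |-1 − -9| = 8 m
Total path = 57 m; average speed = 57/11 = 57/11 m/s.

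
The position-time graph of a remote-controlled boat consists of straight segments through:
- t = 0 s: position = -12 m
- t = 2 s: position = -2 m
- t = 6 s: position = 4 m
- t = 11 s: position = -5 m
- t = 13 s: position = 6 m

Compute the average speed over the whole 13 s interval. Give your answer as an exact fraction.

Average speed = (total path length)/(elapsed time); on a piecewise-linear x-t graph the path length is Σ|Δx|.
0–2 s: |Δx| = |-2 − -12| = 10 m
2–6 s: |Δx| = |4 − -2| = 6 m
6–11 s: |Δx| = |-5 − 4| = 9 m
11–13 s: |Δx| = |6 − -5| = 11 m
Total path = 36 m; average speed = 36/13 = 36/13 m/s.

36/13 m/s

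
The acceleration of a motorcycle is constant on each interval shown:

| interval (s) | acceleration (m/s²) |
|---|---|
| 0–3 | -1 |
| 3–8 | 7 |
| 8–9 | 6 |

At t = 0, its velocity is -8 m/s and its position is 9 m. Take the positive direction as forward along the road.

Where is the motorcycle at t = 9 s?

On each constant-a segment, Δv = aΔt and Δx = v₀Δt + ½aΔt²; chain segment to segment.
0–3 s: v starts -8 m/s; Δx = -8·3 + ½·-1·3² = -28.5 m; v ends -11 m/s.
3–8 s: v starts -11 m/s; Δx = -11·5 + ½·7·5² = 32.5 m; v ends 24 m/s.
8–9 s: v starts 24 m/s; Δx = 24·1 + ½·6·1² = 27 m; v ends 30 m/s.
x(9) = 9 + Σ Δx = 40 m.

40 m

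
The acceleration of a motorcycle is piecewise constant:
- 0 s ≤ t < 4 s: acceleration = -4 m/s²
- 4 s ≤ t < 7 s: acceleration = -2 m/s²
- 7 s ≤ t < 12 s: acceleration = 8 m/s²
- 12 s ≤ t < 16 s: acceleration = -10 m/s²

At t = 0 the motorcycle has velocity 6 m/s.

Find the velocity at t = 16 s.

-16 m/s

Δv equals the area under the a-t graph; then v = v₀ + Δv.
0–4 s: -4 × 4 = -16 m/s
4–7 s: -2 × 3 = -6 m/s
7–12 s: 8 × 5 = 40 m/s
12–16 s: -10 × 4 = -40 m/s
Δv = -22 m/s, so v(16) = 6 + (-22) = -16 m/s.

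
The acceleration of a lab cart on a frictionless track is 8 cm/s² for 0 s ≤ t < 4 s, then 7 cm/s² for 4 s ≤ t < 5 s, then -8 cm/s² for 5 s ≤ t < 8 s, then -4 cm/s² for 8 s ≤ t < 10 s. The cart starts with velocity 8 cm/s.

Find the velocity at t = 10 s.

15 cm/s

Δv equals the area under the a-t graph; then v = v₀ + Δv.
0–4 s: 8 × 4 = 32 cm/s
4–5 s: 7 × 1 = 7 cm/s
5–8 s: -8 × 3 = -24 cm/s
8–10 s: -4 × 2 = -8 cm/s
Δv = 7 cm/s, so v(10) = 8 + (7) = 15 cm/s.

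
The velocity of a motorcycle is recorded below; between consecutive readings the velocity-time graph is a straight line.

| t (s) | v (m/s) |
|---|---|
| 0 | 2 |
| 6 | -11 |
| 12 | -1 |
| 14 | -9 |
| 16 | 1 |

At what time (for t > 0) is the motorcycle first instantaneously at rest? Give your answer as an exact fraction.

v changes sign on 0–6 s (from 2 to -11); the graph is linear there, so v = 0 at t = 0 + (-2)·(6 − 0)/(-11 − 2) = 12/13 s.

t = 12/13 s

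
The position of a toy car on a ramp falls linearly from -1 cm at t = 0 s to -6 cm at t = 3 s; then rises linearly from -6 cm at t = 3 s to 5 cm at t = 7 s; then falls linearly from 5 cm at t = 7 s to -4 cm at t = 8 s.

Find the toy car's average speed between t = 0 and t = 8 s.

3.125 cm/s

Average speed = (total path length)/(elapsed time); on a piecewise-linear x-t graph the path length is Σ|Δx|.
0–3 s: |Δx| = |-6 − -1| = 5 cm
3–7 s: |Δx| = |5 − -6| = 11 cm
7–8 s: |Δx| = |-4 − 5| = 9 cm
Total path = 25 cm; average speed = 25/8 = 3.125 cm/s.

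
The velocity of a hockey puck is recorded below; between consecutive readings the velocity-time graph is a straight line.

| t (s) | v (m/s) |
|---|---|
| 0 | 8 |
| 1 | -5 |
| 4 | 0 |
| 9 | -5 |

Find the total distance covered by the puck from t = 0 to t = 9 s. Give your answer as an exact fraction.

Distance (not displacement) is the total path length: add the absolute areas under v-t.
0–1 s: v = 0 at t = 8/13 s; triangle areas 32/13 + 25/26 = 89/26 m
1–4 s: |½(-5 + 0)(3)| = 7.5 m
4–9 s: |½(0 + -5)(5)| = 12.5 m
Total distance = 609/26 m

609/26 m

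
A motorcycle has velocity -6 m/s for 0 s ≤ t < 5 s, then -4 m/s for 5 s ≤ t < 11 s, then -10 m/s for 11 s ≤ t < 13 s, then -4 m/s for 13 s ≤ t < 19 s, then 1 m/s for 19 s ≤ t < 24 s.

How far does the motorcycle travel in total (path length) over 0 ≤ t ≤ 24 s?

Distance (not displacement) is the total path length: add the absolute areas under v-t.
0–5 s: |-6| × 5 = 30 m
5–11 s: |-4| × 6 = 24 m
11–13 s: |-10| × 2 = 20 m
13–19 s: |-4| × 6 = 24 m
19–24 s: |1| × 5 = 5 m
Total distance = 103 m

103 m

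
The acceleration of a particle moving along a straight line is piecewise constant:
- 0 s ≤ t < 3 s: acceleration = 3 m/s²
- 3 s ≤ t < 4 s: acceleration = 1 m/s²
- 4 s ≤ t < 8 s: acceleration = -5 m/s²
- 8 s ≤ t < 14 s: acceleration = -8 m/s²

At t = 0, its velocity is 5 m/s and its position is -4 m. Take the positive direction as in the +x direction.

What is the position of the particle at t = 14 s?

-115 m

On each constant-a segment, Δv = aΔt and Δx = v₀Δt + ½aΔt²; chain segment to segment.
0–3 s: v starts 5 m/s; Δx = 5·3 + ½·3·3² = 28.5 m; v ends 14 m/s.
3–4 s: v starts 14 m/s; Δx = 14·1 + ½·1·1² = 14.5 m; v ends 15 m/s.
4–8 s: v starts 15 m/s; Δx = 15·4 + ½·-5·4² = 20 m; v ends -5 m/s.
8–14 s: v starts -5 m/s; Δx = -5·6 + ½·-8·6² = -174 m; v ends -53 m/s.
x(14) = -4 + Σ Δx = -115 m.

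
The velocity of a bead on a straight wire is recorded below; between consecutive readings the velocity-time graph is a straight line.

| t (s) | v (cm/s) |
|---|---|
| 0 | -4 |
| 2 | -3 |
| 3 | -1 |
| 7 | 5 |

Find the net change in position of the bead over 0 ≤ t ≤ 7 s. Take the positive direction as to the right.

-1 cm

Net displacement equals the area under the velocity-time graph (areas below the axis count negative).
0–2 s: ½(-4 + -3)(2) = -7 cm
2–3 s: ½(-3 + -1)(1) = -2 cm
3–7 s: ½(-1 + 5)(4) = 8 cm
Net displacement = -1 cm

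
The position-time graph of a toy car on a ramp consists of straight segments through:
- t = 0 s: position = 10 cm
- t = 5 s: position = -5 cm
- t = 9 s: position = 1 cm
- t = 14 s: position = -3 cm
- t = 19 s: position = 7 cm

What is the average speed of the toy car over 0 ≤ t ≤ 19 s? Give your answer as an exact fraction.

Average speed = (total path length)/(elapsed time); on a piecewise-linear x-t graph the path length is Σ|Δx|.
0–5 s: |Δx| = |-5 − 10| = 15 cm
5–9 s: |Δx| = |1 − -5| = 6 cm
9–14 s: |Δx| = |-3 − 1| = 4 cm
14–19 s: |Δx| = |7 − -3| = 10 cm
Total path = 35 cm; average speed = 35/19 = 35/19 cm/s.

35/19 cm/s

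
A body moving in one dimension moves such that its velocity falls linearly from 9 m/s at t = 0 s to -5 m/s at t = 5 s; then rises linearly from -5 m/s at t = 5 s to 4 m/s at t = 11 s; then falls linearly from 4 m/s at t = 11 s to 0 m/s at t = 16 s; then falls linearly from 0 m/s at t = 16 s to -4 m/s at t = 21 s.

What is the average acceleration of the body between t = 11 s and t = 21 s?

-0.8 m/s²

Average acceleration = Δv/Δt = (-4 − 4)/(21 − 11) = -0.8 m/s².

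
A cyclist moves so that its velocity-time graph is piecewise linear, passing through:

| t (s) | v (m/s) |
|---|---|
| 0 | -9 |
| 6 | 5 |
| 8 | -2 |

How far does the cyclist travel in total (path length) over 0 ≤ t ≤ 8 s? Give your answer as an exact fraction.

188/7 m

Distance (not displacement) is the total path length: add the absolute areas under v-t.
0–6 s: v = 0 at t = 27/7 s; triangle areas 243/14 + 75/14 = 159/7 m
6–8 s: v = 0 at t = 52/7 s; triangle areas 25/7 + 4/7 = 29/7 m
Total distance = 188/7 m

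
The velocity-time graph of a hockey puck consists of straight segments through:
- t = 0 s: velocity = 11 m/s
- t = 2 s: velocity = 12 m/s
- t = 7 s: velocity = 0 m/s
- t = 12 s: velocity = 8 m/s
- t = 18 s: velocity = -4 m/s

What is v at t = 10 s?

4.8 m/s

On 7–12 s the graph is linear from 0 to 8 m/s: v(10) = 0 + (8 − 0)·(10 − 7)/(12 − 7) = 4.8 m/s.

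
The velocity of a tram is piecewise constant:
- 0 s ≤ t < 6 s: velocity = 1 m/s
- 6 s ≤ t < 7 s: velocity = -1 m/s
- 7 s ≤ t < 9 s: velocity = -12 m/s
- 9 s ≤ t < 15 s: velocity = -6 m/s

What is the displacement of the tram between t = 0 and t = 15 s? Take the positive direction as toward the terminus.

-55 m

Net displacement equals the area under the velocity-time graph (areas below the axis count negative).
0–6 s: 1 × 6 = 6 m
6–7 s: -1 × 1 = -1 m
7–9 s: -12 × 2 = -24 m
9–15 s: -6 × 6 = -36 m
Net displacement = -55 m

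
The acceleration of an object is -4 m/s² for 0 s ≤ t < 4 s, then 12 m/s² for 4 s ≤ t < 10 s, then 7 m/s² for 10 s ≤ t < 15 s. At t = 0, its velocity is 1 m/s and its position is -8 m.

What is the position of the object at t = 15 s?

On each constant-a segment, Δv = aΔt and Δx = v₀Δt + ½aΔt²; chain segment to segment.
0–4 s: v starts 1 m/s; Δx = 1·4 + ½·-4·4² = -28 m; v ends -15 m/s.
4–10 s: v starts -15 m/s; Δx = -15·6 + ½·12·6² = 126 m; v ends 57 m/s.
10–15 s: v starts 57 m/s; Δx = 57·5 + ½·7·5² = 372.5 m; v ends 92 m/s.
x(15) = -8 + Σ Δx = 462.5 m.

462.5 m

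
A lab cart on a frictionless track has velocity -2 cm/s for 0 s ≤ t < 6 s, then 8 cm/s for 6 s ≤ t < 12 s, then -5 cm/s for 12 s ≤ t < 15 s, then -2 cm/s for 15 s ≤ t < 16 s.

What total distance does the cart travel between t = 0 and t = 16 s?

Total distance travelled is ∫|v| dt — sum the magnitudes of each area piece.
0–6 s: |-2| × 6 = 12 cm
6–12 s: |8| × 6 = 48 cm
12–15 s: |-5| × 3 = 15 cm
15–16 s: |-2| × 1 = 2 cm
Total distance = 77 cm

77 cm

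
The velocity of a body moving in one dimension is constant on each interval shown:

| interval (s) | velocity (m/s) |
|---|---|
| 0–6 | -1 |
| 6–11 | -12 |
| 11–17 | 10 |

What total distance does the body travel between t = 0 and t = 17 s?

126 m

Total distance travelled is ∫|v| dt — sum the magnitudes of each area piece.
0–6 s: |-1| × 6 = 6 m
6–11 s: |-12| × 5 = 60 m
11–17 s: |10| × 6 = 60 m
Total distance = 126 m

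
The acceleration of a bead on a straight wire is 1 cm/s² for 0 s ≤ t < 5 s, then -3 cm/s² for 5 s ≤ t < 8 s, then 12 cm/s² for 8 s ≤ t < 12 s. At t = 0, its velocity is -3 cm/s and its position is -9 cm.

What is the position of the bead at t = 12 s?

49 cm

On each constant-a segment, Δv = aΔt and Δx = v₀Δt + ½aΔt²; chain segment to segment.
0–5 s: v starts -3 cm/s; Δx = -3·5 + ½·1·5² = -2.5 cm; v ends 2 cm/s.
5–8 s: v starts 2 cm/s; Δx = 2·3 + ½·-3·3² = -7.5 cm; v ends -7 cm/s.
8–12 s: v starts -7 cm/s; Δx = -7·4 + ½·12·4² = 68 cm; v ends 41 cm/s.
x(12) = -9 + Σ Δx = 49 cm.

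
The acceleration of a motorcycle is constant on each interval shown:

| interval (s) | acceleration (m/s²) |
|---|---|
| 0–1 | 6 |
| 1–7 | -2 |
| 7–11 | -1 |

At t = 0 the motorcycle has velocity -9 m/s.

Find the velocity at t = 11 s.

-19 m/s

Δv equals the area under the a-t graph; then v = v₀ + Δv.
0–1 s: 6 × 1 = 6 m/s
1–7 s: -2 × 6 = -12 m/s
7–11 s: -1 × 4 = -4 m/s
Δv = -10 m/s, so v(11) = -9 + (-10) = -19 m/s.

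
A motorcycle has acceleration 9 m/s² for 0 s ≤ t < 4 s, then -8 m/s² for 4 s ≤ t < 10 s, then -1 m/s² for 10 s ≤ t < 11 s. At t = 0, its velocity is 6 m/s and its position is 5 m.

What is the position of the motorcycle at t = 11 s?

202.5 m

On each constant-a segment, Δv = aΔt and Δx = v₀Δt + ½aΔt²; chain segment to segment.
0–4 s: v starts 6 m/s; Δx = 6·4 + ½·9·4² = 96 m; v ends 42 m/s.
4–10 s: v starts 42 m/s; Δx = 42·6 + ½·-8·6² = 108 m; v ends -6 m/s.
10–11 s: v starts -6 m/s; Δx = -6·1 + ½·-1·1² = -6.5 m; v ends -7 m/s.
x(11) = 5 + Σ Δx = 202.5 m.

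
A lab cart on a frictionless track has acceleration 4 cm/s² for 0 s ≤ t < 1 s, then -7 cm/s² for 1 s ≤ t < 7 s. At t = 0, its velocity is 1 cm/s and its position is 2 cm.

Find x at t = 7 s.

-91 cm

On each constant-a segment, Δv = aΔt and Δx = v₀Δt + ½aΔt²; chain segment to segment.
0–1 s: v starts 1 cm/s; Δx = 1·1 + ½·4·1² = 3 cm; v ends 5 cm/s.
1–7 s: v starts 5 cm/s; Δx = 5·6 + ½·-7·6² = -96 cm; v ends -37 cm/s.
x(7) = 2 + Σ Δx = -91 cm.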